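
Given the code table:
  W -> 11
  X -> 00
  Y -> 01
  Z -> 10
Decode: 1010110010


Decoding:
10 -> Z
10 -> Z
11 -> W
00 -> X
10 -> Z


Result: ZZWXZ


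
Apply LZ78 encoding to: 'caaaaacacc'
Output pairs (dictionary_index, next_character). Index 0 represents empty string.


LZ78 encoding steps:
Dictionary: {0: ''}
Step 1: w='' (idx 0), next='c' -> output (0, 'c'), add 'c' as idx 1
Step 2: w='' (idx 0), next='a' -> output (0, 'a'), add 'a' as idx 2
Step 3: w='a' (idx 2), next='a' -> output (2, 'a'), add 'aa' as idx 3
Step 4: w='aa' (idx 3), next='c' -> output (3, 'c'), add 'aac' as idx 4
Step 5: w='a' (idx 2), next='c' -> output (2, 'c'), add 'ac' as idx 5
Step 6: w='c' (idx 1), end of input -> output (1, '')


Encoded: [(0, 'c'), (0, 'a'), (2, 'a'), (3, 'c'), (2, 'c'), (1, '')]


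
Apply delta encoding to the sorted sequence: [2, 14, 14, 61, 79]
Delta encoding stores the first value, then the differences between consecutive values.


First value: 2
Deltas:
  14 - 2 = 12
  14 - 14 = 0
  61 - 14 = 47
  79 - 61 = 18


Delta encoded: [2, 12, 0, 47, 18]


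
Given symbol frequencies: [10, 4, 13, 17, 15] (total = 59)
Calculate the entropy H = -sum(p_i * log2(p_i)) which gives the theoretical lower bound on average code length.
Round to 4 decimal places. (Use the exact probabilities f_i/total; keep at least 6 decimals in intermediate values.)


Per-symbol terms -p_i * log2(p_i) with p_i = f_i/59:
  p = 10/59 = 0.169492: log2(p) = -2.560715, -p*log2(p) = 0.434019
  p = 4/59 = 0.067797: log2(p) = -3.882643, -p*log2(p) = 0.263230
  p = 13/59 = 0.220339: log2(p) = -2.182203, -p*log2(p) = 0.480824
  p = 17/59 = 0.288136: log2(p) = -1.795180, -p*log2(p) = 0.517255
  p = 15/59 = 0.254237: log2(p) = -1.975752, -p*log2(p) = 0.502310
H = 0.434019 + 0.263230 + 0.480824 + 0.517255 + 0.502310 = 2.197638

H = 2.1976 bits/symbol


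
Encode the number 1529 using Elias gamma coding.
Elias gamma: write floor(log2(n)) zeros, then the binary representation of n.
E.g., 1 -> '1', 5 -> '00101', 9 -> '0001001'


num_bits = floor(log2(1529)) + 1 = 11
leading_zeros = num_bits - 1 = 10
binary(1529) = 10111111001

Elias gamma(1529) = '0000000000' + '10111111001' = 000000000010111111001 (21 bits)


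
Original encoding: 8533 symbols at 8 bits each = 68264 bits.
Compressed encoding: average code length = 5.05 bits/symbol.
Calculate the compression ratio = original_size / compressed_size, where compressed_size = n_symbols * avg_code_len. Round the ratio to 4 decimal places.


original_size = n_symbols * orig_bits = 8533 * 8 = 68264 bits
compressed_size = n_symbols * avg_code_len = 8533 * 5.05 = 43091.65 bits
ratio = original_size / compressed_size = 68264 / 43091.65 = 1.5842

Compression ratio = 1.5842


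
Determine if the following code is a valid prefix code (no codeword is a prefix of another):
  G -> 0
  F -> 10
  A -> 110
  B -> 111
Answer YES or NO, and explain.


Checking each pair (does one codeword prefix another?):
  G='0' vs F='10': no prefix
  G='0' vs A='110': no prefix
  G='0' vs B='111': no prefix
  F='10' vs G='0': no prefix
  F='10' vs A='110': no prefix
  F='10' vs B='111': no prefix
  A='110' vs G='0': no prefix
  A='110' vs F='10': no prefix
  A='110' vs B='111': no prefix
  B='111' vs G='0': no prefix
  B='111' vs F='10': no prefix
  B='111' vs A='110': no prefix
No violation found over all pairs.

YES -- this is a valid prefix code. No codeword is a prefix of any other codeword.


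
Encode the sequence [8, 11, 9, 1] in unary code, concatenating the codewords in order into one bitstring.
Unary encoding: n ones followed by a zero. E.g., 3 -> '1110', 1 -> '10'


Encode each number as n ones followed by a terminating 0:
  8 -> 111111110 (9 bits)
  11 -> 111111111110 (12 bits)
  9 -> 1111111110 (10 bits)
  1 -> 10 (2 bits)
Total length = 9 + 12 + 10 + 2 = 33 bits.

Unary([8, 11, 9, 1]) = 111111110111111111110111111111010 (33 bits)


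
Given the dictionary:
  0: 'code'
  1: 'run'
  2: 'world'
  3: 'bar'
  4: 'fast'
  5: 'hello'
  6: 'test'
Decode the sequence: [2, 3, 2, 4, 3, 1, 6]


Look up each index in the dictionary:
  2 -> 'world'
  3 -> 'bar'
  2 -> 'world'
  4 -> 'fast'
  3 -> 'bar'
  1 -> 'run'
  6 -> 'test'

Decoded: "world bar world fast bar run test"


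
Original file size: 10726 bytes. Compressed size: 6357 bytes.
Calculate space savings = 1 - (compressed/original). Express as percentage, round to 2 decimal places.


ratio = compressed/original = 6357/10726 = 0.592672
savings = 1 - ratio = 1 - 0.592672 = 0.407328
as a percentage: 0.407328 * 100 = 40.73%

Space savings = 1 - 6357/10726 = 40.73%


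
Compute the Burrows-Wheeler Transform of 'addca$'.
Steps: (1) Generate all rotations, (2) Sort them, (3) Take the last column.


Rotations (sorted):
  0: $addca -> last char: a
  1: a$addc -> last char: c
  2: addca$ -> last char: $
  3: ca$add -> last char: d
  4: dca$ad -> last char: d
  5: ddca$a -> last char: a


BWT = ac$dda


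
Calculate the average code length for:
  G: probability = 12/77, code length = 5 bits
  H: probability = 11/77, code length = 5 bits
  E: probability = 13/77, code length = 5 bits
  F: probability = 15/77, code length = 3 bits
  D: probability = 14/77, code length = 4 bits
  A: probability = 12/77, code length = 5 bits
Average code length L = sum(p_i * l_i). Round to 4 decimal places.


Weighted contributions p_i * l_i:
  G: (12/77) * 5 = 60/77
  H: (11/77) * 5 = 55/77
  E: (13/77) * 5 = 65/77
  F: (15/77) * 3 = 45/77
  D: (14/77) * 4 = 56/77
  A: (12/77) * 5 = 60/77
Sum = (60 + 55 + 65 + 45 + 56 + 60)/77 = 341/77

L = 341/77 = 4.4286 bits/symbol


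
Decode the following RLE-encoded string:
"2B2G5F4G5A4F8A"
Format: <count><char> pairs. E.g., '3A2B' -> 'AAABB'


Expanding each <count><char> pair:
  2B -> 'BB'
  2G -> 'GG'
  5F -> 'FFFFF'
  4G -> 'GGGG'
  5A -> 'AAAAA'
  4F -> 'FFFF'
  8A -> 'AAAAAAAA'

Decoded = BBGGFFFFFGGGGAAAAAFFFFAAAAAAAA


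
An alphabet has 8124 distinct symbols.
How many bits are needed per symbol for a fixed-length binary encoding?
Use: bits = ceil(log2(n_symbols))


log2(8124) = 12.988
Bracket: 2^12 = 4096 < 8124 <= 2^13 = 8192
So ceil(log2(8124)) = 13

bits = ceil(log2(8124)) = ceil(12.988) = 13 bits


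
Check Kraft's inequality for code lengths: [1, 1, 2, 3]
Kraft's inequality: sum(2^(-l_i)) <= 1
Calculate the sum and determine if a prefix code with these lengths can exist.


Sum = 2^(-1) + 2^(-1) + 2^(-2) + 2^(-3)
    = 0.5 + 0.5 + 0.25 + 0.125
    = 11/8 = 1.375
Since 1.375 > 1, Kraft's inequality is NOT satisfied.
A prefix code with these lengths CANNOT exist.

Kraft sum = 1.375. Not satisfied.


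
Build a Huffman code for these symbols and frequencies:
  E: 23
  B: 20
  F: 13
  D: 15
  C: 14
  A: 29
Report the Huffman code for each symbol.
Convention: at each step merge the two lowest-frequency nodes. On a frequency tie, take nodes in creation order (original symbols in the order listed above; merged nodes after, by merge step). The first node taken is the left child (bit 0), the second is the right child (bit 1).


Huffman tree construction:
Step 1: Merge F(13) + C(14) = 27
Step 2: Merge D(15) + B(20) = 35
Step 3: Merge E(23) + (F+C)(27) = 50
Step 4: Merge A(29) + (D+B)(35) = 64
Step 5: Merge (E+(F+C))(50) + (A+(D+B))(64) = 114
Read each symbol's code off the tree from the root (left child = 0, right child = 1).

Codes:
  E: 00 (length 2)
  B: 111 (length 3)
  F: 010 (length 3)
  D: 110 (length 3)
  C: 011 (length 3)
  A: 10 (length 2)
Average code length: 290/114 = 2.5439 bits/symbol


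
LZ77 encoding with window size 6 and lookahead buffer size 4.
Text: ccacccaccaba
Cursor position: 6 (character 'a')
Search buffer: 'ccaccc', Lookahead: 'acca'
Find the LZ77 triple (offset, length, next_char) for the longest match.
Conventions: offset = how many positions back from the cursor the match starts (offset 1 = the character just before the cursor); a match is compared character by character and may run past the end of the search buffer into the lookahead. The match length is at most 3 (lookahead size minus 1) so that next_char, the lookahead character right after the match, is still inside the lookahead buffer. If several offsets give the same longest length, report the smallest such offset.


Try each offset into the search buffer:
  offset=1 (pos 5, char 'c'): match length 0
  offset=2 (pos 4, char 'c'): match length 0
  offset=3 (pos 3, char 'c'): match length 0
  offset=4 (pos 2, char 'a'): match length 3
  offset=5 (pos 1, char 'c'): match length 0
  offset=6 (pos 0, char 'c'): match length 0
Longest match has length 3 at offset 4.
next_char = character at position 6 + 3 = 9 -> 'a'

Best match: offset=4, length=3 (matching 'acc' starting at position 2)
LZ77 triple: (4, 3, 'a')


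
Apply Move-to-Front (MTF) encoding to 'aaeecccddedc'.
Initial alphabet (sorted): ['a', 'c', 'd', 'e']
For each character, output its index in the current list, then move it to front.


MTF encoding:
'a': index 0 in ['a', 'c', 'd', 'e'] -> ['a', 'c', 'd', 'e']
'a': index 0 in ['a', 'c', 'd', 'e'] -> ['a', 'c', 'd', 'e']
'e': index 3 in ['a', 'c', 'd', 'e'] -> ['e', 'a', 'c', 'd']
'e': index 0 in ['e', 'a', 'c', 'd'] -> ['e', 'a', 'c', 'd']
'c': index 2 in ['e', 'a', 'c', 'd'] -> ['c', 'e', 'a', 'd']
'c': index 0 in ['c', 'e', 'a', 'd'] -> ['c', 'e', 'a', 'd']
'c': index 0 in ['c', 'e', 'a', 'd'] -> ['c', 'e', 'a', 'd']
'd': index 3 in ['c', 'e', 'a', 'd'] -> ['d', 'c', 'e', 'a']
'd': index 0 in ['d', 'c', 'e', 'a'] -> ['d', 'c', 'e', 'a']
'e': index 2 in ['d', 'c', 'e', 'a'] -> ['e', 'd', 'c', 'a']
'd': index 1 in ['e', 'd', 'c', 'a'] -> ['d', 'e', 'c', 'a']
'c': index 2 in ['d', 'e', 'c', 'a'] -> ['c', 'd', 'e', 'a']


Output: [0, 0, 3, 0, 2, 0, 0, 3, 0, 2, 1, 2]


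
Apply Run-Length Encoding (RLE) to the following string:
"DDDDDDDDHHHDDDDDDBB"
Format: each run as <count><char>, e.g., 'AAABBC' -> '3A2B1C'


Scanning runs left to right:
  i=0: run of 'D' x 8 -> '8D'
  i=8: run of 'H' x 3 -> '3H'
  i=11: run of 'D' x 6 -> '6D'
  i=17: run of 'B' x 2 -> '2B'

RLE = 8D3H6D2B


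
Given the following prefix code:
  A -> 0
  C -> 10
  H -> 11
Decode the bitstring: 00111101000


Decoding step by step:
Bits 0 -> A
Bits 0 -> A
Bits 11 -> H
Bits 11 -> H
Bits 0 -> A
Bits 10 -> C
Bits 0 -> A
Bits 0 -> A


Decoded message: AAHHACAA


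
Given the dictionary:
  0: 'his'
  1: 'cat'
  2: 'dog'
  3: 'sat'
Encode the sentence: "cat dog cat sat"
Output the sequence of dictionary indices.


Look up each word in the dictionary:
  'cat' -> 1
  'dog' -> 2
  'cat' -> 1
  'sat' -> 3

Encoded: [1, 2, 1, 3]


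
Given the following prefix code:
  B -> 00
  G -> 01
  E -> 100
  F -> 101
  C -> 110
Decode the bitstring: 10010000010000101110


Decoding step by step:
Bits 100 -> E
Bits 100 -> E
Bits 00 -> B
Bits 01 -> G
Bits 00 -> B
Bits 00 -> B
Bits 101 -> F
Bits 110 -> C


Decoded message: EEBGBBFC


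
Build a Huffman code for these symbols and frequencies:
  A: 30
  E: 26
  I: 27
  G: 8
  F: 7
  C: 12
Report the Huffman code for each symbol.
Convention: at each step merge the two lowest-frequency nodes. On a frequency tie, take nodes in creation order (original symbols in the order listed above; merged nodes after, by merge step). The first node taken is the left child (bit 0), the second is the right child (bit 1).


Huffman tree construction:
Step 1: Merge F(7) + G(8) = 15
Step 2: Merge C(12) + (F+G)(15) = 27
Step 3: Merge E(26) + I(27) = 53
Step 4: Merge (C+(F+G))(27) + A(30) = 57
Step 5: Merge (E+I)(53) + ((C+(F+G))+A)(57) = 110
Read each symbol's code off the tree from the root (left child = 0, right child = 1).

Codes:
  A: 11 (length 2)
  E: 00 (length 2)
  I: 01 (length 2)
  G: 1011 (length 4)
  F: 1010 (length 4)
  C: 100 (length 3)
Average code length: 262/110 = 2.3818 bits/symbol


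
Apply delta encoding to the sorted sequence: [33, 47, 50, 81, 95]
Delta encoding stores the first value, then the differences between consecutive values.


First value: 33
Deltas:
  47 - 33 = 14
  50 - 47 = 3
  81 - 50 = 31
  95 - 81 = 14


Delta encoded: [33, 14, 3, 31, 14]


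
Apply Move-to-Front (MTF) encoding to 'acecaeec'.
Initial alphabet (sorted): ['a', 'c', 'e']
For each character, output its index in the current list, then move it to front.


MTF encoding:
'a': index 0 in ['a', 'c', 'e'] -> ['a', 'c', 'e']
'c': index 1 in ['a', 'c', 'e'] -> ['c', 'a', 'e']
'e': index 2 in ['c', 'a', 'e'] -> ['e', 'c', 'a']
'c': index 1 in ['e', 'c', 'a'] -> ['c', 'e', 'a']
'a': index 2 in ['c', 'e', 'a'] -> ['a', 'c', 'e']
'e': index 2 in ['a', 'c', 'e'] -> ['e', 'a', 'c']
'e': index 0 in ['e', 'a', 'c'] -> ['e', 'a', 'c']
'c': index 2 in ['e', 'a', 'c'] -> ['c', 'e', 'a']


Output: [0, 1, 2, 1, 2, 2, 0, 2]


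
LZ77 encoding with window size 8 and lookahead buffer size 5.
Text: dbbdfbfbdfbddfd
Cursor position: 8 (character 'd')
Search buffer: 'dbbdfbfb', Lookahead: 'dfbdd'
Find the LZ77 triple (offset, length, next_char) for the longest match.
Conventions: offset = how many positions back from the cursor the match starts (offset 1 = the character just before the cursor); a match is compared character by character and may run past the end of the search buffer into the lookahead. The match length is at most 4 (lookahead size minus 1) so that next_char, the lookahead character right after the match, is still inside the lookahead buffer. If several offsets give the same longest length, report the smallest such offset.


Try each offset into the search buffer:
  offset=1 (pos 7, char 'b'): match length 0
  offset=2 (pos 6, char 'f'): match length 0
  offset=3 (pos 5, char 'b'): match length 0
  offset=4 (pos 4, char 'f'): match length 0
  offset=5 (pos 3, char 'd'): match length 3
  offset=6 (pos 2, char 'b'): match length 0
  offset=7 (pos 1, char 'b'): match length 0
  offset=8 (pos 0, char 'd'): match length 1
Longest match has length 3 at offset 5.
next_char = character at position 8 + 3 = 11 -> 'd'

Best match: offset=5, length=3 (matching 'dfb' starting at position 3)
LZ77 triple: (5, 3, 'd')


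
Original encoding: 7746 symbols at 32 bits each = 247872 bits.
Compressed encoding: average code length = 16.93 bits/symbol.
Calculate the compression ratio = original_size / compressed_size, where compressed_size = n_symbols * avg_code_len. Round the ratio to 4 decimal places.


original_size = n_symbols * orig_bits = 7746 * 32 = 247872 bits
compressed_size = n_symbols * avg_code_len = 7746 * 16.93 = 131139.78 bits
ratio = original_size / compressed_size = 247872 / 131139.78 = 1.8901

Compression ratio = 1.8901


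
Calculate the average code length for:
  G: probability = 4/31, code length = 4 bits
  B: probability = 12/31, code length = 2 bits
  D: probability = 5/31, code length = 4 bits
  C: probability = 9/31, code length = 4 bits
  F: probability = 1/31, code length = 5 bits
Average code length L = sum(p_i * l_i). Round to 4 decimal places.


Weighted contributions p_i * l_i:
  G: (4/31) * 4 = 16/31
  B: (12/31) * 2 = 24/31
  D: (5/31) * 4 = 20/31
  C: (9/31) * 4 = 36/31
  F: (1/31) * 5 = 5/31
Sum = (16 + 24 + 20 + 36 + 5)/31 = 101/31

L = 101/31 = 3.2581 bits/symbol


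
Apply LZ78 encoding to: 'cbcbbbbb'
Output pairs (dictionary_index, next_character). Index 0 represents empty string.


LZ78 encoding steps:
Dictionary: {0: ''}
Step 1: w='' (idx 0), next='c' -> output (0, 'c'), add 'c' as idx 1
Step 2: w='' (idx 0), next='b' -> output (0, 'b'), add 'b' as idx 2
Step 3: w='c' (idx 1), next='b' -> output (1, 'b'), add 'cb' as idx 3
Step 4: w='b' (idx 2), next='b' -> output (2, 'b'), add 'bb' as idx 4
Step 5: w='bb' (idx 4), end of input -> output (4, '')


Encoded: [(0, 'c'), (0, 'b'), (1, 'b'), (2, 'b'), (4, '')]


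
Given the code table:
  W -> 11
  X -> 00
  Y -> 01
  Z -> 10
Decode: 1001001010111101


Decoding:
10 -> Z
01 -> Y
00 -> X
10 -> Z
10 -> Z
11 -> W
11 -> W
01 -> Y


Result: ZYXZZWWY


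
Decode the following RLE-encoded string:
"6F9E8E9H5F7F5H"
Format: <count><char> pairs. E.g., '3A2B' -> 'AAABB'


Expanding each <count><char> pair:
  6F -> 'FFFFFF'
  9E -> 'EEEEEEEEE'
  8E -> 'EEEEEEEE'
  9H -> 'HHHHHHHHH'
  5F -> 'FFFFF'
  7F -> 'FFFFFFF'
  5H -> 'HHHHH'

Decoded = FFFFFFEEEEEEEEEEEEEEEEEHHHHHHHHHFFFFFFFFFFFFHHHHH


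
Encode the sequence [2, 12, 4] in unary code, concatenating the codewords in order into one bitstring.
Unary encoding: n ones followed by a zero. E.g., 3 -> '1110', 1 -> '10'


Encode each number as n ones followed by a terminating 0:
  2 -> 110 (3 bits)
  12 -> 1111111111110 (13 bits)
  4 -> 11110 (5 bits)
Total length = 3 + 13 + 5 = 21 bits.

Unary([2, 12, 4]) = 110111111111111011110 (21 bits)


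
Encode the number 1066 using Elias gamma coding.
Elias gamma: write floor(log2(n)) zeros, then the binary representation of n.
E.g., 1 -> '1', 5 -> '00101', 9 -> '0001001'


num_bits = floor(log2(1066)) + 1 = 11
leading_zeros = num_bits - 1 = 10
binary(1066) = 10000101010

Elias gamma(1066) = '0000000000' + '10000101010' = 000000000010000101010 (21 bits)


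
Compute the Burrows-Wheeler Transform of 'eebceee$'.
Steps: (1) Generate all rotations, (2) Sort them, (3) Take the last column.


Rotations (sorted):
  0: $eebceee -> last char: e
  1: bceee$ee -> last char: e
  2: ceee$eeb -> last char: b
  3: e$eebcee -> last char: e
  4: ebceee$e -> last char: e
  5: ee$eebce -> last char: e
  6: eebceee$ -> last char: $
  7: eee$eebc -> last char: c


BWT = eebeee$c


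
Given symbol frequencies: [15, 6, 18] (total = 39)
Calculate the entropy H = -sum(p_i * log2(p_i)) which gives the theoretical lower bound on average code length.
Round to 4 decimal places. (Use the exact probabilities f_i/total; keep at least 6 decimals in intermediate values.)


Per-symbol terms -p_i * log2(p_i) with p_i = f_i/39:
  p = 15/39 = 0.384615: log2(p) = -1.378512, -p*log2(p) = 0.530197
  p = 6/39 = 0.153846: log2(p) = -2.700440, -p*log2(p) = 0.415452
  p = 18/39 = 0.461538: log2(p) = -1.115477, -p*log2(p) = 0.514836
H = 0.530197 + 0.415452 + 0.514836 = 1.460485

H = 1.4605 bits/symbol


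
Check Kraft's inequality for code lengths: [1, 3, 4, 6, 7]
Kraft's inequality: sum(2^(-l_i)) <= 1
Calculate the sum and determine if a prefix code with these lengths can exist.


Sum = 2^(-1) + 2^(-3) + 2^(-4) + 2^(-6) + 2^(-7)
    = 0.5 + 0.125 + 0.0625 + 0.015625 + 0.0078125
    = 91/128 = 0.7109375
Since 0.7109375 <= 1, Kraft's inequality IS satisfied.
A prefix code with these lengths CAN exist.

Kraft sum = 0.7109375. Satisfied.


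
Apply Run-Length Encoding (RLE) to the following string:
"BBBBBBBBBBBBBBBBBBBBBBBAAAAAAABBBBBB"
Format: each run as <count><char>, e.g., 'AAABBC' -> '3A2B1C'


Scanning runs left to right:
  i=0: run of 'B' x 23 -> '23B'
  i=23: run of 'A' x 7 -> '7A'
  i=30: run of 'B' x 6 -> '6B'

RLE = 23B7A6B


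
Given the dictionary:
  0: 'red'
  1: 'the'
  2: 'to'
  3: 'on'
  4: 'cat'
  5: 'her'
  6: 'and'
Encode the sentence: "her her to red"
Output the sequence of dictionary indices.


Look up each word in the dictionary:
  'her' -> 5
  'her' -> 5
  'to' -> 2
  'red' -> 0

Encoded: [5, 5, 2, 0]


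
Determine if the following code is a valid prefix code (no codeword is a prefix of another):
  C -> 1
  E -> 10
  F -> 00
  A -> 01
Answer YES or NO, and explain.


Checking each pair (does one codeword prefix another?):
  C='1' vs E='10': prefix -- VIOLATION

NO -- this is NOT a valid prefix code. C (1) is a prefix of E (10).


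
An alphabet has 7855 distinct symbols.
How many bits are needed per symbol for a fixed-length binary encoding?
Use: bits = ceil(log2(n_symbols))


log2(7855) = 12.9394
Bracket: 2^12 = 4096 < 7855 <= 2^13 = 8192
So ceil(log2(7855)) = 13

bits = ceil(log2(7855)) = ceil(12.9394) = 13 bits


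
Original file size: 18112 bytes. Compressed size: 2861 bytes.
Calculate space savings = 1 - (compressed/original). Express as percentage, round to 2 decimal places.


ratio = compressed/original = 2861/18112 = 0.157962
savings = 1 - ratio = 1 - 0.157962 = 0.842038
as a percentage: 0.842038 * 100 = 84.2%

Space savings = 1 - 2861/18112 = 84.2%


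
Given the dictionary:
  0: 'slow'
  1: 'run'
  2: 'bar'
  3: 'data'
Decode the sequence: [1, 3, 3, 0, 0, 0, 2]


Look up each index in the dictionary:
  1 -> 'run'
  3 -> 'data'
  3 -> 'data'
  0 -> 'slow'
  0 -> 'slow'
  0 -> 'slow'
  2 -> 'bar'

Decoded: "run data data slow slow slow bar"


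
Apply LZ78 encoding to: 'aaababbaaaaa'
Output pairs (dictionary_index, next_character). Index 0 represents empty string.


LZ78 encoding steps:
Dictionary: {0: ''}
Step 1: w='' (idx 0), next='a' -> output (0, 'a'), add 'a' as idx 1
Step 2: w='a' (idx 1), next='a' -> output (1, 'a'), add 'aa' as idx 2
Step 3: w='' (idx 0), next='b' -> output (0, 'b'), add 'b' as idx 3
Step 4: w='a' (idx 1), next='b' -> output (1, 'b'), add 'ab' as idx 4
Step 5: w='b' (idx 3), next='a' -> output (3, 'a'), add 'ba' as idx 5
Step 6: w='aa' (idx 2), next='a' -> output (2, 'a'), add 'aaa' as idx 6
Step 7: w='a' (idx 1), end of input -> output (1, '')


Encoded: [(0, 'a'), (1, 'a'), (0, 'b'), (1, 'b'), (3, 'a'), (2, 'a'), (1, '')]


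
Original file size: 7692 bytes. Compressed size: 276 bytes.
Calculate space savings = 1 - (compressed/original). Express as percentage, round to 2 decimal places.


ratio = compressed/original = 276/7692 = 0.035881
savings = 1 - ratio = 1 - 0.035881 = 0.964119
as a percentage: 0.964119 * 100 = 96.41%

Space savings = 1 - 276/7692 = 96.41%


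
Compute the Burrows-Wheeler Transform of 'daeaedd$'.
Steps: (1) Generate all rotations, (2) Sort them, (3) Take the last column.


Rotations (sorted):
  0: $daeaedd -> last char: d
  1: aeaedd$d -> last char: d
  2: aedd$dae -> last char: e
  3: d$daeaed -> last char: d
  4: daeaedd$ -> last char: $
  5: dd$daeae -> last char: e
  6: eaedd$da -> last char: a
  7: edd$daea -> last char: a


BWT = dded$eaa


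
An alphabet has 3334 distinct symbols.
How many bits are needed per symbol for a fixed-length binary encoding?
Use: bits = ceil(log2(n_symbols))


log2(3334) = 11.703
Bracket: 2^11 = 2048 < 3334 <= 2^12 = 4096
So ceil(log2(3334)) = 12

bits = ceil(log2(3334)) = ceil(11.703) = 12 bits


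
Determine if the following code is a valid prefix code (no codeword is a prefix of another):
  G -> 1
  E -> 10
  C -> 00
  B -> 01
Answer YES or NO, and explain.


Checking each pair (does one codeword prefix another?):
  G='1' vs E='10': prefix -- VIOLATION

NO -- this is NOT a valid prefix code. G (1) is a prefix of E (10).


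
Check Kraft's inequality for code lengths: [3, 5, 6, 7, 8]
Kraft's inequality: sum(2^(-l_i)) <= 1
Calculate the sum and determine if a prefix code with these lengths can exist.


Sum = 2^(-3) + 2^(-5) + 2^(-6) + 2^(-7) + 2^(-8)
    = 0.125 + 0.03125 + 0.015625 + 0.0078125 + 0.00390625
    = 47/256 = 0.18359375
Since 0.18359375 <= 1, Kraft's inequality IS satisfied.
A prefix code with these lengths CAN exist.

Kraft sum = 0.18359375. Satisfied.


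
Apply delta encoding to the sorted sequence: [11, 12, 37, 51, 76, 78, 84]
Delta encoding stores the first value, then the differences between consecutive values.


First value: 11
Deltas:
  12 - 11 = 1
  37 - 12 = 25
  51 - 37 = 14
  76 - 51 = 25
  78 - 76 = 2
  84 - 78 = 6


Delta encoded: [11, 1, 25, 14, 25, 2, 6]


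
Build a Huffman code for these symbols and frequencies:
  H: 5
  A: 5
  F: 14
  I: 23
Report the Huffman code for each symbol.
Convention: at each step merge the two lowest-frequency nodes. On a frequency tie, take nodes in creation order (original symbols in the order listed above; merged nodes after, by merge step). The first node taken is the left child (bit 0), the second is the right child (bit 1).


Huffman tree construction:
Step 1: Merge H(5) + A(5) = 10
Step 2: Merge (H+A)(10) + F(14) = 24
Step 3: Merge I(23) + ((H+A)+F)(24) = 47
Read each symbol's code off the tree from the root (left child = 0, right child = 1).

Codes:
  H: 100 (length 3)
  A: 101 (length 3)
  F: 11 (length 2)
  I: 0 (length 1)
Average code length: 81/47 = 1.7234 bits/symbol


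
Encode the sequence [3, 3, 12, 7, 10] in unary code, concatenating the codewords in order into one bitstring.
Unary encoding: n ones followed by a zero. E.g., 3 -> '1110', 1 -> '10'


Encode each number as n ones followed by a terminating 0:
  3 -> 1110 (4 bits)
  3 -> 1110 (4 bits)
  12 -> 1111111111110 (13 bits)
  7 -> 11111110 (8 bits)
  10 -> 11111111110 (11 bits)
Total length = 4 + 4 + 13 + 8 + 11 = 40 bits.

Unary([3, 3, 12, 7, 10]) = 1110111011111111111101111111011111111110 (40 bits)


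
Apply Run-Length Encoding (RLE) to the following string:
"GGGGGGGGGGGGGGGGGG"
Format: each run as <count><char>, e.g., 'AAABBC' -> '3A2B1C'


Scanning runs left to right:
  i=0: run of 'G' x 18 -> '18G'

RLE = 18G


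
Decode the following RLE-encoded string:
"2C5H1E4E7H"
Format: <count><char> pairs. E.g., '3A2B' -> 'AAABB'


Expanding each <count><char> pair:
  2C -> 'CC'
  5H -> 'HHHHH'
  1E -> 'E'
  4E -> 'EEEE'
  7H -> 'HHHHHHH'

Decoded = CCHHHHHEEEEEHHHHHHH


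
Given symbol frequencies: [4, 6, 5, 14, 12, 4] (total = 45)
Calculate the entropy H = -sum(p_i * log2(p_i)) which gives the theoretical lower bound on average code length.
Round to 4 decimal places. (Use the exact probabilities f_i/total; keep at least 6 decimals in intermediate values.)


Per-symbol terms -p_i * log2(p_i) with p_i = f_i/45:
  p = 4/45 = 0.088889: log2(p) = -3.491853, -p*log2(p) = 0.310387
  p = 6/45 = 0.133333: log2(p) = -2.906891, -p*log2(p) = 0.387585
  p = 5/45 = 0.111111: log2(p) = -3.169925, -p*log2(p) = 0.352214
  p = 14/45 = 0.311111: log2(p) = -1.684498, -p*log2(p) = 0.524066
  p = 12/45 = 0.266667: log2(p) = -1.906891, -p*log2(p) = 0.508504
  p = 4/45 = 0.088889: log2(p) = -3.491853, -p*log2(p) = 0.310387
H = 0.310387 + 0.387585 + 0.352214 + 0.524066 + 0.508504 + 0.310387 = 2.393143

H = 2.3931 bits/symbol


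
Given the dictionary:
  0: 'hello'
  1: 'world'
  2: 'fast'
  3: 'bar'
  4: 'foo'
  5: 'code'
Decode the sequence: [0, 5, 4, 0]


Look up each index in the dictionary:
  0 -> 'hello'
  5 -> 'code'
  4 -> 'foo'
  0 -> 'hello'

Decoded: "hello code foo hello"


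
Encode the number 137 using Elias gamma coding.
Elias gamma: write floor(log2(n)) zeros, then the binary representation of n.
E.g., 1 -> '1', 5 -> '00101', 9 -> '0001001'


num_bits = floor(log2(137)) + 1 = 8
leading_zeros = num_bits - 1 = 7
binary(137) = 10001001

Elias gamma(137) = '0000000' + '10001001' = 000000010001001 (15 bits)


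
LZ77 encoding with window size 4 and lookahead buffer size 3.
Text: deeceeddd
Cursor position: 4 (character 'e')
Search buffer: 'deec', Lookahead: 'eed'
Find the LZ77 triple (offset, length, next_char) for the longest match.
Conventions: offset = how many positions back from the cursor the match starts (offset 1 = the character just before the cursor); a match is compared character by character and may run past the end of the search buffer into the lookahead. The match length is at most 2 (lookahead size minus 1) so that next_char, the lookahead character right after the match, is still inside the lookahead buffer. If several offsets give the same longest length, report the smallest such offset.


Try each offset into the search buffer:
  offset=1 (pos 3, char 'c'): match length 0
  offset=2 (pos 2, char 'e'): match length 1
  offset=3 (pos 1, char 'e'): match length 2
  offset=4 (pos 0, char 'd'): match length 0
Longest match has length 2 at offset 3.
next_char = character at position 4 + 2 = 6 -> 'd'

Best match: offset=3, length=2 (matching 'ee' starting at position 1)
LZ77 triple: (3, 2, 'd')


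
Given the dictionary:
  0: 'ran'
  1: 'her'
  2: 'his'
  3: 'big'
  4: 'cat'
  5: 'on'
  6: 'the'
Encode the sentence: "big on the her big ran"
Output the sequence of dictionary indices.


Look up each word in the dictionary:
  'big' -> 3
  'on' -> 5
  'the' -> 6
  'her' -> 1
  'big' -> 3
  'ran' -> 0

Encoded: [3, 5, 6, 1, 3, 0]


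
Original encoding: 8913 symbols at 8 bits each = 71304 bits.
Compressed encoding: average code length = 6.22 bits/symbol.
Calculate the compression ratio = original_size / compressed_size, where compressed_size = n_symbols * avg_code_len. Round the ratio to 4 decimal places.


original_size = n_symbols * orig_bits = 8913 * 8 = 71304 bits
compressed_size = n_symbols * avg_code_len = 8913 * 6.22 = 55438.86 bits
ratio = original_size / compressed_size = 71304 / 55438.86 = 1.2862

Compression ratio = 1.2862


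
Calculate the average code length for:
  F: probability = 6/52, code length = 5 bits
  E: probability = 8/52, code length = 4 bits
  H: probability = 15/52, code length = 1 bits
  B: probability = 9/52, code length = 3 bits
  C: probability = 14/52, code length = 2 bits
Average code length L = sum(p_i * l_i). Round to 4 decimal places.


Weighted contributions p_i * l_i:
  F: (6/52) * 5 = 30/52
  E: (8/52) * 4 = 32/52
  H: (15/52) * 1 = 15/52
  B: (9/52) * 3 = 27/52
  C: (14/52) * 2 = 28/52
Sum = (30 + 32 + 15 + 27 + 28)/52 = 132/52

L = 132/52 = 2.5385 bits/symbol


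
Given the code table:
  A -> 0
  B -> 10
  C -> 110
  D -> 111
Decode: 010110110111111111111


Decoding:
0 -> A
10 -> B
110 -> C
110 -> C
111 -> D
111 -> D
111 -> D
111 -> D


Result: ABCCDDDD


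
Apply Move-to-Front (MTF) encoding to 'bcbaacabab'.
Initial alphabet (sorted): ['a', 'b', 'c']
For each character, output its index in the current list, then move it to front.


MTF encoding:
'b': index 1 in ['a', 'b', 'c'] -> ['b', 'a', 'c']
'c': index 2 in ['b', 'a', 'c'] -> ['c', 'b', 'a']
'b': index 1 in ['c', 'b', 'a'] -> ['b', 'c', 'a']
'a': index 2 in ['b', 'c', 'a'] -> ['a', 'b', 'c']
'a': index 0 in ['a', 'b', 'c'] -> ['a', 'b', 'c']
'c': index 2 in ['a', 'b', 'c'] -> ['c', 'a', 'b']
'a': index 1 in ['c', 'a', 'b'] -> ['a', 'c', 'b']
'b': index 2 in ['a', 'c', 'b'] -> ['b', 'a', 'c']
'a': index 1 in ['b', 'a', 'c'] -> ['a', 'b', 'c']
'b': index 1 in ['a', 'b', 'c'] -> ['b', 'a', 'c']


Output: [1, 2, 1, 2, 0, 2, 1, 2, 1, 1]


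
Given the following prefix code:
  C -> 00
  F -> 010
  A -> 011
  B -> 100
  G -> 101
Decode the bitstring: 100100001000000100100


Decoding step by step:
Bits 100 -> B
Bits 100 -> B
Bits 00 -> C
Bits 100 -> B
Bits 00 -> C
Bits 00 -> C
Bits 100 -> B
Bits 100 -> B


Decoded message: BBCBCCBB


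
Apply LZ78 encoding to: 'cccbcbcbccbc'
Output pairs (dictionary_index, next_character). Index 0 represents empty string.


LZ78 encoding steps:
Dictionary: {0: ''}
Step 1: w='' (idx 0), next='c' -> output (0, 'c'), add 'c' as idx 1
Step 2: w='c' (idx 1), next='c' -> output (1, 'c'), add 'cc' as idx 2
Step 3: w='' (idx 0), next='b' -> output (0, 'b'), add 'b' as idx 3
Step 4: w='c' (idx 1), next='b' -> output (1, 'b'), add 'cb' as idx 4
Step 5: w='cb' (idx 4), next='c' -> output (4, 'c'), add 'cbc' as idx 5
Step 6: w='cbc' (idx 5), end of input -> output (5, '')


Encoded: [(0, 'c'), (1, 'c'), (0, 'b'), (1, 'b'), (4, 'c'), (5, '')]


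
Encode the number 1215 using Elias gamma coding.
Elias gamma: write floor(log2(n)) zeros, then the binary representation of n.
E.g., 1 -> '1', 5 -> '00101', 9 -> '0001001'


num_bits = floor(log2(1215)) + 1 = 11
leading_zeros = num_bits - 1 = 10
binary(1215) = 10010111111

Elias gamma(1215) = '0000000000' + '10010111111' = 000000000010010111111 (21 bits)


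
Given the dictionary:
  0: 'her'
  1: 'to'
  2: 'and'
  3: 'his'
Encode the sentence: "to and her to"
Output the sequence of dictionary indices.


Look up each word in the dictionary:
  'to' -> 1
  'and' -> 2
  'her' -> 0
  'to' -> 1

Encoded: [1, 2, 0, 1]


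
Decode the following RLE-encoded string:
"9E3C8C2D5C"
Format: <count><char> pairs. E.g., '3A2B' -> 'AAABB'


Expanding each <count><char> pair:
  9E -> 'EEEEEEEEE'
  3C -> 'CCC'
  8C -> 'CCCCCCCC'
  2D -> 'DD'
  5C -> 'CCCCC'

Decoded = EEEEEEEEECCCCCCCCCCCDDCCCCC


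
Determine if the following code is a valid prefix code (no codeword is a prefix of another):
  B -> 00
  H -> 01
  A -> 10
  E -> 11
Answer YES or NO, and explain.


Checking each pair (does one codeword prefix another?):
  B='00' vs H='01': no prefix
  B='00' vs A='10': no prefix
  B='00' vs E='11': no prefix
  H='01' vs B='00': no prefix
  H='01' vs A='10': no prefix
  H='01' vs E='11': no prefix
  A='10' vs B='00': no prefix
  A='10' vs H='01': no prefix
  A='10' vs E='11': no prefix
  E='11' vs B='00': no prefix
  E='11' vs H='01': no prefix
  E='11' vs A='10': no prefix
No violation found over all pairs.

YES -- this is a valid prefix code. No codeword is a prefix of any other codeword.


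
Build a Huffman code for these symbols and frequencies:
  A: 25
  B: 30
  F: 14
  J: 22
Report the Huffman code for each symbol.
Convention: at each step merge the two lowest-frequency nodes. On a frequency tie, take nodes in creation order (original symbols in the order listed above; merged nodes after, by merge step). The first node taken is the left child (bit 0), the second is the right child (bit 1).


Huffman tree construction:
Step 1: Merge F(14) + J(22) = 36
Step 2: Merge A(25) + B(30) = 55
Step 3: Merge (F+J)(36) + (A+B)(55) = 91
Read each symbol's code off the tree from the root (left child = 0, right child = 1).

Codes:
  A: 10 (length 2)
  B: 11 (length 2)
  F: 00 (length 2)
  J: 01 (length 2)
Average code length: 182/91 = 2.0000 bits/symbol


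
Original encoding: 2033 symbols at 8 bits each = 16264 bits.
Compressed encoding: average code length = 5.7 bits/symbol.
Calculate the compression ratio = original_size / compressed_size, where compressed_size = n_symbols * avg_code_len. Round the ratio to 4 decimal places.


original_size = n_symbols * orig_bits = 2033 * 8 = 16264 bits
compressed_size = n_symbols * avg_code_len = 2033 * 5.7 = 11588.1 bits
ratio = original_size / compressed_size = 16264 / 11588.1 = 1.4035

Compression ratio = 1.4035


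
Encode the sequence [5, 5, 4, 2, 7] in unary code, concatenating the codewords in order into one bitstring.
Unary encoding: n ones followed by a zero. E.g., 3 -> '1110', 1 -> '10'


Encode each number as n ones followed by a terminating 0:
  5 -> 111110 (6 bits)
  5 -> 111110 (6 bits)
  4 -> 11110 (5 bits)
  2 -> 110 (3 bits)
  7 -> 11111110 (8 bits)
Total length = 6 + 6 + 5 + 3 + 8 = 28 bits.

Unary([5, 5, 4, 2, 7]) = 1111101111101111011011111110 (28 bits)


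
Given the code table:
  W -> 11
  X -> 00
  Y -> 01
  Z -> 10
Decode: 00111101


Decoding:
00 -> X
11 -> W
11 -> W
01 -> Y


Result: XWWY


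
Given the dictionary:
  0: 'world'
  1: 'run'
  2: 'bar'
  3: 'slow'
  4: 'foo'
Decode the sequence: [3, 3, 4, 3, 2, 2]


Look up each index in the dictionary:
  3 -> 'slow'
  3 -> 'slow'
  4 -> 'foo'
  3 -> 'slow'
  2 -> 'bar'
  2 -> 'bar'

Decoded: "slow slow foo slow bar bar"


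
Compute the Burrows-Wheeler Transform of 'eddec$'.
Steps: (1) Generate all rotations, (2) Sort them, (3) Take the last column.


Rotations (sorted):
  0: $eddec -> last char: c
  1: c$edde -> last char: e
  2: ddec$e -> last char: e
  3: dec$ed -> last char: d
  4: ec$edd -> last char: d
  5: eddec$ -> last char: $


BWT = ceedd$


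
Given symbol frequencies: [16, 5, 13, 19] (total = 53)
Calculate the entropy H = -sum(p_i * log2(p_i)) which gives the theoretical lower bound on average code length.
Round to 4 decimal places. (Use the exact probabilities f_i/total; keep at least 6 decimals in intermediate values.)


Per-symbol terms -p_i * log2(p_i) with p_i = f_i/53:
  p = 16/53 = 0.301887: log2(p) = -1.727920, -p*log2(p) = 0.521636
  p = 5/53 = 0.094340: log2(p) = -3.405992, -p*log2(p) = 0.321320
  p = 13/53 = 0.245283: log2(p) = -2.027481, -p*log2(p) = 0.497307
  p = 19/53 = 0.358491: log2(p) = -1.479993, -p*log2(p) = 0.530564
H = 0.521636 + 0.321320 + 0.497307 + 0.530564 = 1.870827

H = 1.8708 bits/symbol


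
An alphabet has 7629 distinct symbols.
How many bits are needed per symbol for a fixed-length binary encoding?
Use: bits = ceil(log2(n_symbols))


log2(7629) = 12.8973
Bracket: 2^12 = 4096 < 7629 <= 2^13 = 8192
So ceil(log2(7629)) = 13

bits = ceil(log2(7629)) = ceil(12.8973) = 13 bits


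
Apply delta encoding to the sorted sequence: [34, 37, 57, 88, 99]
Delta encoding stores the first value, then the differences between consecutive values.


First value: 34
Deltas:
  37 - 34 = 3
  57 - 37 = 20
  88 - 57 = 31
  99 - 88 = 11


Delta encoded: [34, 3, 20, 31, 11]


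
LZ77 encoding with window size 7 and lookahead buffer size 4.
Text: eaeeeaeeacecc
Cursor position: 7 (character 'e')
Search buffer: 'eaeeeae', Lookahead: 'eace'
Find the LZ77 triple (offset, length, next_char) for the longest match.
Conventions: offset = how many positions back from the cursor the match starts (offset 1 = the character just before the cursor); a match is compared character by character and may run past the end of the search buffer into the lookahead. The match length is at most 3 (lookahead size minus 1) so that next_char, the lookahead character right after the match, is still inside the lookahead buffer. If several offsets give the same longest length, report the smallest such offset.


Try each offset into the search buffer:
  offset=1 (pos 6, char 'e'): match length 1
  offset=2 (pos 5, char 'a'): match length 0
  offset=3 (pos 4, char 'e'): match length 2
  offset=4 (pos 3, char 'e'): match length 1
  offset=5 (pos 2, char 'e'): match length 1
  offset=6 (pos 1, char 'a'): match length 0
  offset=7 (pos 0, char 'e'): match length 2
Longest match has length 2, found at offsets 3, 7; take the smallest, offset 3.
next_char = character at position 7 + 2 = 9 -> 'c'

Best match: offset=3, length=2 (matching 'ea' starting at position 4)
LZ77 triple: (3, 2, 'c')


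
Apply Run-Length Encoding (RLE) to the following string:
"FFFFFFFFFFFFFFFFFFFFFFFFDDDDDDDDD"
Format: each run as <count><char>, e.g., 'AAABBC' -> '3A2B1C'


Scanning runs left to right:
  i=0: run of 'F' x 24 -> '24F'
  i=24: run of 'D' x 9 -> '9D'

RLE = 24F9D


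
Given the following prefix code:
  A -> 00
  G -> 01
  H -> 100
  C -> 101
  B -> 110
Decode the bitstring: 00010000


Decoding step by step:
Bits 00 -> A
Bits 01 -> G
Bits 00 -> A
Bits 00 -> A


Decoded message: AGAA


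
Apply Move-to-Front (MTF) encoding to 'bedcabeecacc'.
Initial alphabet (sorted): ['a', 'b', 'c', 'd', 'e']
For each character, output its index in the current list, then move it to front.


MTF encoding:
'b': index 1 in ['a', 'b', 'c', 'd', 'e'] -> ['b', 'a', 'c', 'd', 'e']
'e': index 4 in ['b', 'a', 'c', 'd', 'e'] -> ['e', 'b', 'a', 'c', 'd']
'd': index 4 in ['e', 'b', 'a', 'c', 'd'] -> ['d', 'e', 'b', 'a', 'c']
'c': index 4 in ['d', 'e', 'b', 'a', 'c'] -> ['c', 'd', 'e', 'b', 'a']
'a': index 4 in ['c', 'd', 'e', 'b', 'a'] -> ['a', 'c', 'd', 'e', 'b']
'b': index 4 in ['a', 'c', 'd', 'e', 'b'] -> ['b', 'a', 'c', 'd', 'e']
'e': index 4 in ['b', 'a', 'c', 'd', 'e'] -> ['e', 'b', 'a', 'c', 'd']
'e': index 0 in ['e', 'b', 'a', 'c', 'd'] -> ['e', 'b', 'a', 'c', 'd']
'c': index 3 in ['e', 'b', 'a', 'c', 'd'] -> ['c', 'e', 'b', 'a', 'd']
'a': index 3 in ['c', 'e', 'b', 'a', 'd'] -> ['a', 'c', 'e', 'b', 'd']
'c': index 1 in ['a', 'c', 'e', 'b', 'd'] -> ['c', 'a', 'e', 'b', 'd']
'c': index 0 in ['c', 'a', 'e', 'b', 'd'] -> ['c', 'a', 'e', 'b', 'd']


Output: [1, 4, 4, 4, 4, 4, 4, 0, 3, 3, 1, 0]


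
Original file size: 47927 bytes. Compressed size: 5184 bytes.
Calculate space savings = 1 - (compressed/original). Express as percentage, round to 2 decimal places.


ratio = compressed/original = 5184/47927 = 0.108165
savings = 1 - ratio = 1 - 0.108165 = 0.891835
as a percentage: 0.891835 * 100 = 89.18%

Space savings = 1 - 5184/47927 = 89.18%


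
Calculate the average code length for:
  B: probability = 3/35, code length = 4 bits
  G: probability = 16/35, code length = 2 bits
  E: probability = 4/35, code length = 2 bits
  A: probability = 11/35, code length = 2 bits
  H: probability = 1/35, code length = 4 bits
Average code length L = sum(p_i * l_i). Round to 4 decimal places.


Weighted contributions p_i * l_i:
  B: (3/35) * 4 = 12/35
  G: (16/35) * 2 = 32/35
  E: (4/35) * 2 = 8/35
  A: (11/35) * 2 = 22/35
  H: (1/35) * 4 = 4/35
Sum = (12 + 32 + 8 + 22 + 4)/35 = 78/35

L = 78/35 = 2.2286 bits/symbol
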